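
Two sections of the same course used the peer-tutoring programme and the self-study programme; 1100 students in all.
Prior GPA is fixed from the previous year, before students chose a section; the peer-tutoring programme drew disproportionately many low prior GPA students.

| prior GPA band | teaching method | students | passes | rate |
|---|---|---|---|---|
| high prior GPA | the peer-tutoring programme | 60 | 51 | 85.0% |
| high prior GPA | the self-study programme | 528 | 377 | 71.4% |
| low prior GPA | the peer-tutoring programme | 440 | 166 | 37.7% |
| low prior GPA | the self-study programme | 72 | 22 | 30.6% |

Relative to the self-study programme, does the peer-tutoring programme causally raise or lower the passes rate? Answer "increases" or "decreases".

Within every prior GPA band level the peer-tutoring programme has the higher rate, yet pooled the self-study programme does — Simpson's reversal.
The imbalance in prior GPA band arose from how students were allocated, not from anything the teaching method did; and prior GPA band independently affects the outcome. The pooled gap is confounded — condition on prior GPA band.
Within each level — high prior GPA: 85.0% vs 71.4%; low prior GPA: 37.7% vs 30.6% — the peer-tutoring programme is higher every time.

increases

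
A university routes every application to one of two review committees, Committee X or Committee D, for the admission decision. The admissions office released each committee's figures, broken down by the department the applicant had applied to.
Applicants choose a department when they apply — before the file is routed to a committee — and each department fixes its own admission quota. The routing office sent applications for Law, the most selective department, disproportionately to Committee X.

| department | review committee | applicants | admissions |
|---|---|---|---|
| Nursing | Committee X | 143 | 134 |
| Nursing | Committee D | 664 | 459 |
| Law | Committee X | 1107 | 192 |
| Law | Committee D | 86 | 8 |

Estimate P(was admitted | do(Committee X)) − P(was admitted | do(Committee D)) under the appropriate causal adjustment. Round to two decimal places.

+0.15

Since department is a pre-existing factor (not a product of the review committee) and it affects the outcome on its own, it is a confounder. The stratified rates, not the pooled rate, identify the causal effect.
Adjusting over the population distribution of department: 0.404·(0.937−0.691) + 0.597·(0.173−0.093) = +0.147.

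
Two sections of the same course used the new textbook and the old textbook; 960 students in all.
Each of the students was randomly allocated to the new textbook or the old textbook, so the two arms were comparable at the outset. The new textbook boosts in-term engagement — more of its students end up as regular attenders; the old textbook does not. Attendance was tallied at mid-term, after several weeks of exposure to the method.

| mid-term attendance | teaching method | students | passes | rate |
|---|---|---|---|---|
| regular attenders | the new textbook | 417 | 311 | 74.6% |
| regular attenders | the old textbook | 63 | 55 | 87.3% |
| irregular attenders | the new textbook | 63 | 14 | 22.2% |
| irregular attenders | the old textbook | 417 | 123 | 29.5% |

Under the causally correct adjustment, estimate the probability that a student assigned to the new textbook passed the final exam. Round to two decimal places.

0.68

the old textbook is higher inside every mid-term attendance stratum but the new textbook is higher in aggregate. Whether to stratify depends on how mid-term attendance relates to the teaching method.
Mid-term attendance is downstream of the teaching method. One should not condition on a consequence of treatment, so the overall rates are the right comparison.
So P(outcome | do(the new textbook)) is just the pooled rate for the new textbook: 325/480 = 0.677.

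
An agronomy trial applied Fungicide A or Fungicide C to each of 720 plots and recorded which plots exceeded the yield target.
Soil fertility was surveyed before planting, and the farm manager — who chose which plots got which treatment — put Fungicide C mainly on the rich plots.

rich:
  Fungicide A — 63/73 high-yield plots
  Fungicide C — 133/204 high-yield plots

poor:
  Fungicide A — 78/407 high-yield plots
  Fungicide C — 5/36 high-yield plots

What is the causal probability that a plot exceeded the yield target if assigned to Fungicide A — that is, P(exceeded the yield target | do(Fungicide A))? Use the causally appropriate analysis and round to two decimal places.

Soil fertility is set before the fungicide has any effect — it is not caused by the fungicide — and it independently drives the outcome. That makes it a confounder, so the causal comparison is within soil fertility levels.
Standardising Fungicide A to the population soil fertility mix: 0.385·63/73 + 0.615·78/407 = 0.450.

0.45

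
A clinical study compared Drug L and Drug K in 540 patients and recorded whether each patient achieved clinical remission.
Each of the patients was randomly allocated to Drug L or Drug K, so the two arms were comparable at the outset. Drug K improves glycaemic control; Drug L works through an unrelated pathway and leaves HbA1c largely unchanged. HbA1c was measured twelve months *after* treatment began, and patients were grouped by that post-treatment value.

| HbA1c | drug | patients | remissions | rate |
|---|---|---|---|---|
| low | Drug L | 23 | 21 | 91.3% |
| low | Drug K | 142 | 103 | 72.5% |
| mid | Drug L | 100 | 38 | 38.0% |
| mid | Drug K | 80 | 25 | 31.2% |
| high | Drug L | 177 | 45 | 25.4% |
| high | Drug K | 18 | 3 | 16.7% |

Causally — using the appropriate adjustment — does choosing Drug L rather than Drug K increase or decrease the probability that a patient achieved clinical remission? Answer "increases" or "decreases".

decreases

Within every HbA1c level Drug L has the higher rate, yet pooled Drug K does — Simpson's reversal.
HbA1c here is a post-treatment variable shaped by the drug; conditioning on it would introduce bias rather than remove it. The overall comparison is the causal one.
Pooled: Drug L 34.7% vs Drug K 54.6%; Drug K is higher overall.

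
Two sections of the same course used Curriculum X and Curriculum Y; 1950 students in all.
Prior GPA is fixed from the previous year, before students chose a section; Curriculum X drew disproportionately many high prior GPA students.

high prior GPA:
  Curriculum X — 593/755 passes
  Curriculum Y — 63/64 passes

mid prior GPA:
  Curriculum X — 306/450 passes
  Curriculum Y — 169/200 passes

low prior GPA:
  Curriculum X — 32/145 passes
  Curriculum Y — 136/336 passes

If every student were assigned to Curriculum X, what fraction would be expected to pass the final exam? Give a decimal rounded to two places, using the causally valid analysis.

0.61

The prior GPA band-specific comparison favours Curriculum Y throughout, but the pooled figures favour Curriculum X. The question is whether to condition on prior GPA band.
Since prior GPA band is a pre-existing factor (not a product of the teaching method) and it affects the outcome on its own, it is a confounder. The stratified rates, not the pooled rate, identify the causal effect.
Standardising Curriculum X to the population prior GPA band mix: 0.420·593/755 + 0.333·306/450 + 0.247·32/145 = 0.611.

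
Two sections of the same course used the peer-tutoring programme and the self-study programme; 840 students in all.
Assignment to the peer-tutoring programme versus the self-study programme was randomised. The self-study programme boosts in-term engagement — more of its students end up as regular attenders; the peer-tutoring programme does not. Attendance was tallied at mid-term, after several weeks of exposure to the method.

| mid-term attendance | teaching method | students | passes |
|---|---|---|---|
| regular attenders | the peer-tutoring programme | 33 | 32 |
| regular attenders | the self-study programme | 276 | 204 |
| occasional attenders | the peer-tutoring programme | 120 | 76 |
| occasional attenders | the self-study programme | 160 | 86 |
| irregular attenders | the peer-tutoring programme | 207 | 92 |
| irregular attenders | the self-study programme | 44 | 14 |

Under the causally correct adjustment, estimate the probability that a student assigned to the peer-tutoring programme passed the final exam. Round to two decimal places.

the peer-tutoring programme is higher inside every mid-term attendance stratum but the self-study programme is higher in aggregate. Whether to stratify depends on how mid-term attendance relates to the teaching method.
Because the teaching method influences mid-term attendance, mid-term attendance is a post-treatment mediator, not a confounder. Stratifying on it would bias the estimate; the causal effect is the crude pooled difference.
So P(outcome | do(the peer-tutoring programme)) is just the pooled rate for the peer-tutoring programme: 200/360 = 0.556.

0.56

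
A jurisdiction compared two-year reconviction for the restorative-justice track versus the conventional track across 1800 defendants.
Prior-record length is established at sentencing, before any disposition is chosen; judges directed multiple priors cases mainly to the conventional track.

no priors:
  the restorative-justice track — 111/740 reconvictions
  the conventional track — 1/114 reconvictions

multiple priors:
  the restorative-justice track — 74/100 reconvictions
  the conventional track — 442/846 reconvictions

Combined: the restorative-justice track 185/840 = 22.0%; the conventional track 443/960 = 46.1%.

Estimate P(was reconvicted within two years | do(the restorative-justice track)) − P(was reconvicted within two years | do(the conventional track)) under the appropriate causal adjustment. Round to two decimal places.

+0.18

Prior-record length satisfies the back-door criterion: it is not a descendant of the disposition, and it blocks the spurious path from disposition to outcome. Adjusting for it (i.e., using the within-prior-record length rates) gives the causal effect.
Adjusting over the population distribution of prior-record length: 0.474·(0.150−0.009) + 0.526·(0.740−0.522) = +0.181.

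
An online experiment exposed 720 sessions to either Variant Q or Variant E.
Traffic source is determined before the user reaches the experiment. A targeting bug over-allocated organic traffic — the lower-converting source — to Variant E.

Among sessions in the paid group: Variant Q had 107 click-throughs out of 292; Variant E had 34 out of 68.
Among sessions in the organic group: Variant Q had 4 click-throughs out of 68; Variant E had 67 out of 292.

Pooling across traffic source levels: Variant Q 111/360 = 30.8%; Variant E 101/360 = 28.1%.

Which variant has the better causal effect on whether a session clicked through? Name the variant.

Variant E

Traffic source satisfies the back-door criterion: it is not a descendant of the variant, and it blocks the spurious path from variant to outcome. Adjusting for it (i.e., using the within-traffic source rates) gives the causal effect.
Within each level — paid: 36.6% vs 50.0%; organic: 5.9% vs 22.9% — Variant E is higher every time.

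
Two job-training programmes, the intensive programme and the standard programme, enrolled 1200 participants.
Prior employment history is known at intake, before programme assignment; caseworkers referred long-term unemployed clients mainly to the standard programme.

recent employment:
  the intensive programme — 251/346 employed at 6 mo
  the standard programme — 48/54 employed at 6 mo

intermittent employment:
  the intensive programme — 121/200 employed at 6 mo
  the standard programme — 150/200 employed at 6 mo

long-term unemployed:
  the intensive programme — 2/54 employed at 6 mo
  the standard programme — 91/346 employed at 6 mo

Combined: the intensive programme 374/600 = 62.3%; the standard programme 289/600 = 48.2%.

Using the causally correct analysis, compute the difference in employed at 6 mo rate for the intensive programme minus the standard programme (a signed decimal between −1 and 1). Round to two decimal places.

Nothing the programme does changes prior employment history; the imbalance is an allocation artefact. With prior employment history also predicting the outcome, the pooled figure is confounded, and the within-stratum comparison is the causal one.
Adjusting over the population distribution of prior employment history: 0.333·(0.725−0.889) + 0.333·(0.605−0.750) + 0.333·(0.037−0.263) = -0.178.

-0.18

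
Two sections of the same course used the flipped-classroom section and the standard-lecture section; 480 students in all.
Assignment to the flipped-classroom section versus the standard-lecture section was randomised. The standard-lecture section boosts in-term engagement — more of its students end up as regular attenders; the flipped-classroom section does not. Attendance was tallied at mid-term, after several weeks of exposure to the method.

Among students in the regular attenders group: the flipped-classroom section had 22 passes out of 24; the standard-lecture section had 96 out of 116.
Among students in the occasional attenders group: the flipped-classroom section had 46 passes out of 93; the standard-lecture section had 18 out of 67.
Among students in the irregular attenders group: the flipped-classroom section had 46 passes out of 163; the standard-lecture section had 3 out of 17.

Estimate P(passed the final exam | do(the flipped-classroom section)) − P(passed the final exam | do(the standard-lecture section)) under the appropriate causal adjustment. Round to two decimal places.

Mid-term attendance is recorded after the teaching method and is itself shifted by it — it sits on the causal path from teaching method to outcome. Conditioning on a mediator would strip out part of the effect we want; the pooled comparison gives the total causal effect.
The causal difference is the pooled difference: 0.407 − 0.585 = -0.178.

-0.18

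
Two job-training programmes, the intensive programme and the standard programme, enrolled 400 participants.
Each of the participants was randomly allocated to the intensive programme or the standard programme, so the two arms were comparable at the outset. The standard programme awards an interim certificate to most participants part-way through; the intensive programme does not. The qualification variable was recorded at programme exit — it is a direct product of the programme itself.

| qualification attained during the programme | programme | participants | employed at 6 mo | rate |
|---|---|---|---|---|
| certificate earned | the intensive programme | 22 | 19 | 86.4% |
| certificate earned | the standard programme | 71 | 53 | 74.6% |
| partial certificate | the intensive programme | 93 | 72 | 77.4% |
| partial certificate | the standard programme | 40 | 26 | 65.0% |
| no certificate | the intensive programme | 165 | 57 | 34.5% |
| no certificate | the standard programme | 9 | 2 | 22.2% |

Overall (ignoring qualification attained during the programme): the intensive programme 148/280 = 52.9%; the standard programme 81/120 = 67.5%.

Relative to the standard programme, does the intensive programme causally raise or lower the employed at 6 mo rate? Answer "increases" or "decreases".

decreases

The stratified and pooled comparisons disagree (the intensive programme wins within each qualification attained during the programme; the standard programme wins overall), so the answer turns on the causal role of qualification attained during the programme.
Qualification attained during the programme is downstream of the programme. One should not condition on a consequence of treatment, so the overall rates are the right comparison.
Pooled: the intensive programme 52.9% vs the standard programme 67.5%; the standard programme is higher overall.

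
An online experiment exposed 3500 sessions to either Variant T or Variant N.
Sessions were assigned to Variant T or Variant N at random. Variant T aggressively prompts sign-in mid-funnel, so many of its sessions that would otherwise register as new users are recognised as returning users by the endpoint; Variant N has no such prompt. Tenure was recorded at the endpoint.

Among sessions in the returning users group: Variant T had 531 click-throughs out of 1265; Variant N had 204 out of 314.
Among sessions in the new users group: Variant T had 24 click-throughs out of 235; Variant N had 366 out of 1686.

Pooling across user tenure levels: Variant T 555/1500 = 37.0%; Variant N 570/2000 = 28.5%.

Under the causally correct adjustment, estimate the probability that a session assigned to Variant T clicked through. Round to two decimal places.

0.37

Within every user tenure level Variant N has the higher rate, yet pooled Variant T does — Simpson's reversal.
The distribution of user tenure is itself part of what the variant does — it is an intermediate outcome. Holding it fixed would remove that part of the effect; the total effect is the pooled difference.
So P(outcome | do(Variant T)) is just the pooled rate for Variant T: 555/1500 = 0.370.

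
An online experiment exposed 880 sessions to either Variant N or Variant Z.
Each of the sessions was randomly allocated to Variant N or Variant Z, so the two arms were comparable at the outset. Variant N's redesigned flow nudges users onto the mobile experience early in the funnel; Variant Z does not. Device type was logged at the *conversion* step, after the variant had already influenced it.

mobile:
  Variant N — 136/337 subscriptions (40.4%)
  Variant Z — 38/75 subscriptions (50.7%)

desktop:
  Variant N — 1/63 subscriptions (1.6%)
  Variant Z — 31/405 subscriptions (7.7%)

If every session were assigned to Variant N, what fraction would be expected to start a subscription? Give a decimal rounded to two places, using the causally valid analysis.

The stratified and pooled comparisons disagree (Variant Z wins within each device type; Variant N wins overall), so the answer turns on the causal role of device type.
Because the variant influences device type, device type is a post-treatment mediator, not a confounder. Stratifying on it would bias the estimate; the causal effect is the crude pooled difference.
So P(outcome | do(Variant N)) is just the pooled rate for Variant N: 137/400 = 0.343.

0.34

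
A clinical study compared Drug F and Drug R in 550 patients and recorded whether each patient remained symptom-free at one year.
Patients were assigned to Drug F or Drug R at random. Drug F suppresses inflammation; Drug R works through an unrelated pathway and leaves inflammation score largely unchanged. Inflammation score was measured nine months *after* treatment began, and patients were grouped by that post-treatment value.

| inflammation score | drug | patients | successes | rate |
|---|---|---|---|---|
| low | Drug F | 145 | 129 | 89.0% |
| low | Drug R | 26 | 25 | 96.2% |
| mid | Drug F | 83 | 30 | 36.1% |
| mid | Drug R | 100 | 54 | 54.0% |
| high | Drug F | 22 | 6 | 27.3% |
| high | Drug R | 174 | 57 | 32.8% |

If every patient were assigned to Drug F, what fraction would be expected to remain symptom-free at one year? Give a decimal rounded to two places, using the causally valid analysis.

0.66

The stratified and pooled comparisons disagree (Drug R wins within each inflammation score; Drug F wins overall), so the answer turns on the causal role of inflammation score.
Because the drug influences inflammation score, inflammation score is a post-treatment mediator, not a confounder. Stratifying on it would bias the estimate; the causal effect is the crude pooled difference.
So P(outcome | do(Drug F)) is just the pooled rate for Drug F: 165/250 = 0.660.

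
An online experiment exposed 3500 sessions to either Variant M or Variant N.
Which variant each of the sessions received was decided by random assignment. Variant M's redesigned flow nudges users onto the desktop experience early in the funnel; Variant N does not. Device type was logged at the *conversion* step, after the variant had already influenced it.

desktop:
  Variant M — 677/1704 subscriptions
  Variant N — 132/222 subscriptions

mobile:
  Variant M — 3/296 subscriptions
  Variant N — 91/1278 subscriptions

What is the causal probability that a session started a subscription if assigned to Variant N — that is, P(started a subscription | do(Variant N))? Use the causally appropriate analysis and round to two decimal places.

0.15

Stratifying would compare variants among sessions the variants themselves sorted into device type groups — a form of selection on an intermediate. The unconditioned pooled rates give the total causal effect.
So P(outcome | do(Variant N)) is just the pooled rate for Variant N: 223/1500 = 0.149.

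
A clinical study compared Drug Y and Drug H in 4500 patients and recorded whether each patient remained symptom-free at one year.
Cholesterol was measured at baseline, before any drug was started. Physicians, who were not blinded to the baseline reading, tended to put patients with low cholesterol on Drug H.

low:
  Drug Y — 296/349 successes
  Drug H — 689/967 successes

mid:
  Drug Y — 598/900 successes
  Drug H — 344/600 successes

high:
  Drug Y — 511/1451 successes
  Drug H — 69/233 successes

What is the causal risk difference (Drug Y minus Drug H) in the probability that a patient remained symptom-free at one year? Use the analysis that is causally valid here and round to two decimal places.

+0.09

Cholesterol differs across drugs for reasons unrelated to any effect of the drug itself, and it separately predicts the outcome — a classic confounder. We must compare within cholesterol levels.
Adjusting over the population distribution of cholesterol: 0.292·(0.848−0.713) + 0.333·(0.664−0.573) + 0.374·(0.352−0.296) = +0.091.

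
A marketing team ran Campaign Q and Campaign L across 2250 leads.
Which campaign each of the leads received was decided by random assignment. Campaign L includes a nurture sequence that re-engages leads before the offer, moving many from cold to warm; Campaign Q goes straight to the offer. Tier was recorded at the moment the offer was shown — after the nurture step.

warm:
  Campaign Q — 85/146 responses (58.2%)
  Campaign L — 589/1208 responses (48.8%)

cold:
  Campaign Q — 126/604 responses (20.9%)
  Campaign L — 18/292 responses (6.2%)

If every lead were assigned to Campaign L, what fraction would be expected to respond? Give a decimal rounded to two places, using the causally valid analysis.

Stratifying would compare campaigns among leads the campaigns themselves sorted into engagement tier groups — a form of selection on an intermediate. The unconditioned pooled rates give the total causal effect.
So P(outcome | do(Campaign L)) is just the pooled rate for Campaign L: 607/1500 = 0.405.

0.40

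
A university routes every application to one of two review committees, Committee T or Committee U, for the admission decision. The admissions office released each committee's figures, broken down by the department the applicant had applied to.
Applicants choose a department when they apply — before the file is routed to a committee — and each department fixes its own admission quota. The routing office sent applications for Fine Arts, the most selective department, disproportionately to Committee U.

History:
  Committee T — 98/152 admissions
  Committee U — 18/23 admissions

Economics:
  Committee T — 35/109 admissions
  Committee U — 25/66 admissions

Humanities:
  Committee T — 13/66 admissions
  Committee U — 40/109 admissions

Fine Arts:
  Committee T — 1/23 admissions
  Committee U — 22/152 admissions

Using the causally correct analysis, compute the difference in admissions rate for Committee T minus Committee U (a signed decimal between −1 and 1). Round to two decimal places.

-0.12

Department satisfies the back-door criterion: it is not a descendant of the review committee, and it blocks the spurious path from review committee to outcome. Adjusting for it (i.e., using the within-department rates) gives the causal effect.
Adjusting over the population distribution of department: 0.250·(0.645−0.783) + 0.250·(0.321−0.379) + 0.250·(0.197−0.367) + 0.250·(0.043−0.145) = -0.117.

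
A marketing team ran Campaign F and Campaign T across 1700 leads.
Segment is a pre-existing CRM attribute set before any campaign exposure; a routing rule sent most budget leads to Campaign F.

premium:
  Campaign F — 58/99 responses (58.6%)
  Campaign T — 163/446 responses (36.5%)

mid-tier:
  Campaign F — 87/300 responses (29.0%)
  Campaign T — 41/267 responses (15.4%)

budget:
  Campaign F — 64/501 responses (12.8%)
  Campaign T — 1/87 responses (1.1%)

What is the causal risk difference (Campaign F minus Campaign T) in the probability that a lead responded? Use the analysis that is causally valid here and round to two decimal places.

+0.16

The stratified and pooled comparisons disagree (Campaign F wins within each customer segment; Campaign T wins overall), so the answer turns on the causal role of customer segment.
Since customer segment is a pre-existing factor (not a product of the campaign) and it affects the outcome on its own, it is a confounder. The stratified rates, not the pooled rate, identify the causal effect.
Adjusting over the population distribution of customer segment: 0.321·(0.586−0.365) + 0.334·(0.290−0.154) + 0.346·(0.128−0.011) = +0.156.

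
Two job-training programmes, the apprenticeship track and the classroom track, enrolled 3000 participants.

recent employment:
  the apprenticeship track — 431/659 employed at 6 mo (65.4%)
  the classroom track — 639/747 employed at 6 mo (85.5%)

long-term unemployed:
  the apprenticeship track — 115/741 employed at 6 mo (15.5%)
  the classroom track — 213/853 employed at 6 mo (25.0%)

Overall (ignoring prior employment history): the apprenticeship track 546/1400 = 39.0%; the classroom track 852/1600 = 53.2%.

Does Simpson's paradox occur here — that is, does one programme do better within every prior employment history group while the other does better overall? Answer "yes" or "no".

Within each prior employment history level (recent employment 65.4% vs 85.5%; long-term unemployed 15.5% vs 25.0%), the classroom track has the higher rate every time. Pooled: 39.0% vs 53.2% — the classroom track has the higher rate overall. They agree.

no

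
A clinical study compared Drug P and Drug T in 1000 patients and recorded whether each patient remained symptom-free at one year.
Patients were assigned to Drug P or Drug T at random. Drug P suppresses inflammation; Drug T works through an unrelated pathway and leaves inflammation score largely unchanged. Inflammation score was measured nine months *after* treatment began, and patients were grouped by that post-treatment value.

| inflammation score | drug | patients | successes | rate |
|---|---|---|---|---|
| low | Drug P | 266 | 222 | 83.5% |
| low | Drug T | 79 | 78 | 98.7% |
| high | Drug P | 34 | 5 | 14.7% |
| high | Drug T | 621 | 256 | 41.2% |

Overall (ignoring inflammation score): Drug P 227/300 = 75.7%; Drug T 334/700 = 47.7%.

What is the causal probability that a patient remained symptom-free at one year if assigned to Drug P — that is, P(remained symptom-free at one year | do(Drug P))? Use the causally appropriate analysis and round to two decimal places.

0.76

Because the drug influences inflammation score, inflammation score is a post-treatment mediator, not a confounder. Stratifying on it would bias the estimate; the causal effect is the crude pooled difference.
So P(outcome | do(Drug P)) is just the pooled rate for Drug P: 227/300 = 0.757.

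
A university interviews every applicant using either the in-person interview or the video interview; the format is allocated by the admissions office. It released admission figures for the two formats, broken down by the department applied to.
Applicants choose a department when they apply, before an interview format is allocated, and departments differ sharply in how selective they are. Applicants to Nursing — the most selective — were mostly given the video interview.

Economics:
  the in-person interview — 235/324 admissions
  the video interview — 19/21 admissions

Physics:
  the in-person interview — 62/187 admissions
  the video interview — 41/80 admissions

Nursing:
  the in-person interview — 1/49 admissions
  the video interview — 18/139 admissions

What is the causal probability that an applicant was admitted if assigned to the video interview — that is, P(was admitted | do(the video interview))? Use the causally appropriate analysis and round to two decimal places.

0.59

Nothing the interview format does changes department; the imbalance is an allocation artefact. With department also predicting the outcome, the pooled figure is confounded, and the within-stratum comparison is the causal one.
Standardising the video interview to the population department mix: 0.431·19/21 + 0.334·41/80 + 0.235·18/139 = 0.592.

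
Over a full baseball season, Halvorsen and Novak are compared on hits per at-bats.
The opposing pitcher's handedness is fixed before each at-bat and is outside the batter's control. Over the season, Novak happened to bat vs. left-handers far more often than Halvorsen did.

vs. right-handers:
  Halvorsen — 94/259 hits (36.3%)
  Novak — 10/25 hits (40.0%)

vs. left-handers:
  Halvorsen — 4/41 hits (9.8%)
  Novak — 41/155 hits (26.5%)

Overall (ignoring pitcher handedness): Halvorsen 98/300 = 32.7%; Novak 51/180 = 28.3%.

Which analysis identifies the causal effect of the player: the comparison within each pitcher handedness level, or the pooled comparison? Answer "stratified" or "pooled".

stratified

The imbalance in pitcher handedness arose from how at-bats were allocated, not from anything the player did; and pitcher handedness independently affects the outcome. The pooled gap is confounded — condition on pitcher handedness.
Within each level — vs. right-handers: 36.3% vs 40.0%; vs. left-handers: 9.8% vs 26.5% — Novak is higher every time.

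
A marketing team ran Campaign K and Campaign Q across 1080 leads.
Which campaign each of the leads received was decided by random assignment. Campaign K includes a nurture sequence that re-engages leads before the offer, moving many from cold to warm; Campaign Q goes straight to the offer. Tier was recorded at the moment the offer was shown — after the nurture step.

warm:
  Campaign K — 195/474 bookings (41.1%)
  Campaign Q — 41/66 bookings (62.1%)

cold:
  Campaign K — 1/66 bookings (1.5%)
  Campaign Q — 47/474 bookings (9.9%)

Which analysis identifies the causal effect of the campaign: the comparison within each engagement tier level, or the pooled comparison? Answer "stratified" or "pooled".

pooled

Engagement tier is recorded after the campaign and is itself shifted by it — it sits on the causal path from campaign to outcome. Conditioning on a mediator would strip out part of the effect we want; the pooled comparison gives the total causal effect.
Pooled: Campaign K 36.3% vs Campaign Q 16.3%; Campaign K is higher overall.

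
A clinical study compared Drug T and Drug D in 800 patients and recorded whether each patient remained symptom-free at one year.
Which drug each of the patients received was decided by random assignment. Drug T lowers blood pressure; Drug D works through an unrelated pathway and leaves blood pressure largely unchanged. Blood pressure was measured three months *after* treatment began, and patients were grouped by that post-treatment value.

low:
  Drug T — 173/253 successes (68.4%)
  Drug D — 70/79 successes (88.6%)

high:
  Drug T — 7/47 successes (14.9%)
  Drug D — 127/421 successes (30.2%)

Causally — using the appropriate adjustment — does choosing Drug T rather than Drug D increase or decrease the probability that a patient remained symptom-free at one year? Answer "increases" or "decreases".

Drug D is higher inside every blood pressure stratum but Drug T is higher in aggregate. Whether to stratify depends on how blood pressure relates to the drug.
Blood pressure here is a post-treatment variable shaped by the drug; conditioning on it would introduce bias rather than remove it. The overall comparison is the causal one.
Pooled: Drug T 60.0% vs Drug D 39.4%; Drug T is higher overall.

increases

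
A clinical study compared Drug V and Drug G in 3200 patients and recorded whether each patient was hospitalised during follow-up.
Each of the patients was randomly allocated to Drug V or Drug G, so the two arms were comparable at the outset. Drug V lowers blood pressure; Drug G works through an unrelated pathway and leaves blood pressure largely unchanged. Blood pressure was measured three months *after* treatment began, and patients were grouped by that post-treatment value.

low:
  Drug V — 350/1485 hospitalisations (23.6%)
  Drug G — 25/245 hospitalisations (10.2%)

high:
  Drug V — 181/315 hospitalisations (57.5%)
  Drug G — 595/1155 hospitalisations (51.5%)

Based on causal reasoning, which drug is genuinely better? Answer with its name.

Drug V

The distribution of blood pressure is itself part of what the drug does — it is an intermediate outcome. Holding it fixed would remove that part of the effect; the total effect is the pooled difference.
Pooled: Drug V 29.5% vs Drug G 44.3%; Drug V is lower overall.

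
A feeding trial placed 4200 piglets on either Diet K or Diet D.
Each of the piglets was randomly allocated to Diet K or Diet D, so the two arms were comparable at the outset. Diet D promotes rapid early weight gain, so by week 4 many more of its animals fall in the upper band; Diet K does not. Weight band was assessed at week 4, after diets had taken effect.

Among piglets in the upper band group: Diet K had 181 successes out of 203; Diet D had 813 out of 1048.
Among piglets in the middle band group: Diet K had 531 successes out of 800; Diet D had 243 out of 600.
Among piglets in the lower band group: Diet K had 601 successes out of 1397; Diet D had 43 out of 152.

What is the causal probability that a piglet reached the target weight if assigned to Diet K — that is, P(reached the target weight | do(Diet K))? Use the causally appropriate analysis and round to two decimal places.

0.55

Week-4 weight band is downstream of the diet. One should not condition on a consequence of treatment, so the overall rates are the right comparison.
So P(outcome | do(Diet K)) is just the pooled rate for Diet K: 1313/2400 = 0.547.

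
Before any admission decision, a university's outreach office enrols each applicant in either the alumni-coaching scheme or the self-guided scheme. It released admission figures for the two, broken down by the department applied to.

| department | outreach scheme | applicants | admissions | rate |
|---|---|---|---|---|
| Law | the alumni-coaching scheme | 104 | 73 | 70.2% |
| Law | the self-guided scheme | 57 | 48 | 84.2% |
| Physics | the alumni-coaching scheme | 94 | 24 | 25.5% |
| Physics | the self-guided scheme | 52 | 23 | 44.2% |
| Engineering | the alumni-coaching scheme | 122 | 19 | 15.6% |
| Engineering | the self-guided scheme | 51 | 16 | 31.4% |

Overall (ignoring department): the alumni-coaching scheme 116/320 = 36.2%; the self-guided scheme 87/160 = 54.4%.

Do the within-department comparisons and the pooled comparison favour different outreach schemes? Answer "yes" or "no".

Within each department level (Law 70.2% vs 84.2%; Physics 25.5% vs 44.2%; Engineering 15.6% vs 31.4%), the self-guided scheme has the higher rate every time. Pooled: 36.2% vs 54.4% — the self-guided scheme has the higher rate overall. They agree.

no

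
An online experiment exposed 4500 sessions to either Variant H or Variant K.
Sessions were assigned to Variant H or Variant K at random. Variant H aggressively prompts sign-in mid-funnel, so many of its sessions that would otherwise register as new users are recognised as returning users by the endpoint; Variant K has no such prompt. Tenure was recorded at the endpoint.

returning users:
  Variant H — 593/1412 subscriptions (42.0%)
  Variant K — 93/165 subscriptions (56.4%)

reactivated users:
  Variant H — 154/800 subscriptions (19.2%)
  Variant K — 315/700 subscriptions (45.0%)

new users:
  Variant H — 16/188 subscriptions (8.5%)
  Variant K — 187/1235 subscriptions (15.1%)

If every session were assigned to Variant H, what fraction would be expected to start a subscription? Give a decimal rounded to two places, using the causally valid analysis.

0.32

The stratified and pooled comparisons disagree (Variant K wins within each user tenure; Variant H wins overall), so the answer turns on the causal role of user tenure.
Stratifying would compare variants among sessions the variants themselves sorted into user tenure groups — a form of selection on an intermediate. The unconditioned pooled rates give the total causal effect.
So P(outcome | do(Variant H)) is just the pooled rate for Variant H: 763/2400 = 0.318.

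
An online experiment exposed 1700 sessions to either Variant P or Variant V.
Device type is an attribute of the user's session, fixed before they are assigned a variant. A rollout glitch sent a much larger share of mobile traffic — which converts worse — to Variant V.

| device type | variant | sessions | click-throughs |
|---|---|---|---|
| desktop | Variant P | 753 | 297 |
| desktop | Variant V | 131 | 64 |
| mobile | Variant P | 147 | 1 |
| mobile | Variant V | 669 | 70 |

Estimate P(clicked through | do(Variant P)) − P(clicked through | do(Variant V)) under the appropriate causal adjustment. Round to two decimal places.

-0.10

Device type differs across variants for reasons unrelated to any effect of the variant itself, and it separately predicts the outcome — a classic confounder. We must compare within device type levels.
Adjusting over the population distribution of device type: 0.520·(0.394−0.489) + 0.480·(0.007−0.105) = -0.096.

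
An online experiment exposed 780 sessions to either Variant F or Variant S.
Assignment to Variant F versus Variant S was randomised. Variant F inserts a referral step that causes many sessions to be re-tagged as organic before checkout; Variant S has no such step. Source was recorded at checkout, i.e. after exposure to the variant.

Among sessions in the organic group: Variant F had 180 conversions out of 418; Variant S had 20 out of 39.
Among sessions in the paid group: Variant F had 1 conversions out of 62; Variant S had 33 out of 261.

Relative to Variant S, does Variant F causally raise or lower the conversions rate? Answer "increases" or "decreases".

Because the variant influences traffic source, traffic source is a post-treatment mediator, not a confounder. Stratifying on it would bias the estimate; the causal effect is the crude pooled difference.
Pooled: Variant F 37.7% vs Variant S 17.7%; Variant F is higher overall.

increases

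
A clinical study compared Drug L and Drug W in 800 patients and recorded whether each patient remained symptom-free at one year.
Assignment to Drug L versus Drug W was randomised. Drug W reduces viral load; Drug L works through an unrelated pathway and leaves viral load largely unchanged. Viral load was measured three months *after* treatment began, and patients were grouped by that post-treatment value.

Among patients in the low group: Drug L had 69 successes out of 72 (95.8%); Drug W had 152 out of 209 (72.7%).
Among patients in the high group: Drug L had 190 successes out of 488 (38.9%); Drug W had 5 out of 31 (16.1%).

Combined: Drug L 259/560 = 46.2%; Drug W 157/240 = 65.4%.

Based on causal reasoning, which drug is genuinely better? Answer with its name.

Drug W

The viral load-specific comparison favours Drug L throughout, but the pooled figures favour Drug W. The question is whether to condition on viral load.
Viral load here is a post-treatment variable shaped by the drug; conditioning on it would introduce bias rather than remove it. The overall comparison is the causal one.
Pooled: Drug L 46.2% vs Drug W 65.4%; Drug W is higher overall.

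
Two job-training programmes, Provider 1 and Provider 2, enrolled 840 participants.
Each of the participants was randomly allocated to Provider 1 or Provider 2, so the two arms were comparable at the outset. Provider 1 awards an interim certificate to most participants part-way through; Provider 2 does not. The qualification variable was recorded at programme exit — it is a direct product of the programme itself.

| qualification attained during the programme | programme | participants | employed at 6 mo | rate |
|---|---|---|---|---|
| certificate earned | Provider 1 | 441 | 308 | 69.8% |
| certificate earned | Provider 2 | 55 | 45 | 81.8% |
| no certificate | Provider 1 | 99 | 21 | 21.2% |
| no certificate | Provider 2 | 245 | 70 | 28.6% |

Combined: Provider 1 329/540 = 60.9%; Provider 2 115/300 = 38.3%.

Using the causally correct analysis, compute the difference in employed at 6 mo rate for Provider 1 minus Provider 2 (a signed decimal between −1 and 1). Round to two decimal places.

Qualification attained during the programme is downstream of the programme. One should not condition on a consequence of treatment, so the overall rates are the right comparison.
The causal difference is the pooled difference: 0.609 − 0.383 = +0.226.

+0.23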